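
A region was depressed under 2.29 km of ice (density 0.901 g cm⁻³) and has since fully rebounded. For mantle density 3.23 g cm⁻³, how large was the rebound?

0.639 km

Removing the load lets mantle flow back in; uplift u satisfies ρ_ice t = ρ_m u.
u = t ρ_ice/ρ_m = 2.29 km × 0.901/3.23 = 0.639 km.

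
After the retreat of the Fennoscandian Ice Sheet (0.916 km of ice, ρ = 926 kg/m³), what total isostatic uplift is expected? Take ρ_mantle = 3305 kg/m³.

Removing the load lets mantle flow back in; uplift u satisfies ρ_ice t = ρ_m u.
u = t ρ_ice/ρ_m = 0.916 km × 926/3305 = 0.257 km.

0.257 km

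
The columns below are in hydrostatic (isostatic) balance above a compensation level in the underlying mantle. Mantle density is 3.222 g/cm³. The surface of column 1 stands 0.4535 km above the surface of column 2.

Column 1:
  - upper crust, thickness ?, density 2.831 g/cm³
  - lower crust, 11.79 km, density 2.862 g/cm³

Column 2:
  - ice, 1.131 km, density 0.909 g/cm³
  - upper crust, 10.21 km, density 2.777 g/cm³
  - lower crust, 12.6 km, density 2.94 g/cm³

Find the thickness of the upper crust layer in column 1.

Take the compensation level at the base of the deeper column (depth z_c below the surface of column 1) and equate Σ ρ_i t_i down to z_c; mantle fills any gap and the z_c terms cancel.
Column 1: x×2.831 + 11.79×2.862 + (z_c − 11.79 − x)×3.222
Column 2: 0.4535×0 + 1.131×0.909 + 10.21×2.777 + 12.6×2.94 + (z_c − 0.4535 − 23.941)×3.222
The z_c×3.222 term appears on both sides and cancels. Collect the known terms of each column as K = Σ(ρt)_known − 3.222 × (depth of known layers): K_1 = 33.74298 − 3.222×11.79 = −4.2444; K_2 = 66.425249 − 3.222×(0.4535 + 23.941) = −12.17383.
Balance: K_1 − x×(3.222 − 2.831) = K_2, so x = (K_1 − K_2)/(3.222 − 2.831) = 7.92943/0.391 = 20.3 km.

20.3 km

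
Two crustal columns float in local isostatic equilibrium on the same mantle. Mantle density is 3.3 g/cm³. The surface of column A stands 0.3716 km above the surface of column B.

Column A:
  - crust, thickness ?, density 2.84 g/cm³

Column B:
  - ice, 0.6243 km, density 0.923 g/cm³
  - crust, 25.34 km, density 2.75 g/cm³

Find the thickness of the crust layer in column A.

Take the compensation level at the base of the deeper column (depth z_c below the surface of column A) and equate Σ ρ_i t_i down to z_c; mantle fills any gap and the z_c terms cancel.
Column A: x×2.84 + (z_c − 0 − x)×3.3
Column B: 0.3716×0 + 0.6243×0.923 + 25.34×2.75 + (z_c − 0.3716 − 25.9643)×3.3
The z_c×3.3 term appears on both sides and cancels. Collect the known terms of each column as K = Σ(ρt)_known − 3.3 × (depth of known layers): K_A = 0 − 3.3×0 = 0; K_B = 70.2612289 − 3.3×(0.3716 + 25.9643) = −16.6472411.
Balance: K_A − x×(3.3 − 2.84) = K_B, so x = (K_A − K_B)/(3.3 − 2.84) = 16.6472/0.46 = 36.2 km.

36.2 km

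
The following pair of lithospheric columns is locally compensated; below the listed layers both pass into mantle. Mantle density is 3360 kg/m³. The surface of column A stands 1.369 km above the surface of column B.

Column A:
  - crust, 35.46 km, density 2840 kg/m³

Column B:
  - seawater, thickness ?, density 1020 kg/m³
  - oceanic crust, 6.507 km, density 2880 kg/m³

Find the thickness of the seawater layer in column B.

Take the compensation level at the base of the deeper column (depth z_c below the surface of column A) and equate Σ ρ_i t_i down to z_c; mantle fills any gap and the z_c terms cancel.
Column A: 35.46×2840 + (z_c − 35.46)×3360
Column B: 1.369×0 + x×1020 + 6.507×2880 + (z_c − 1.369 − 6.507 − x)×3360
The z_c×3360 term appears on both sides and cancels. Collect the known terms of each column as K = Σ(ρt)_known − 3360 × (depth of known layers): K_A = 100706.4 − 3360×35.46 = −18439.2; K_B = 18740.16 − 3360×(1.369 + 6.507) = −7723.2.
Balance: K_A = K_B − x×(3360 − 1020), so x = (K_B − K_A)/(3360 − 1020) = 10716/2340 = 4.58 km.

4.58 km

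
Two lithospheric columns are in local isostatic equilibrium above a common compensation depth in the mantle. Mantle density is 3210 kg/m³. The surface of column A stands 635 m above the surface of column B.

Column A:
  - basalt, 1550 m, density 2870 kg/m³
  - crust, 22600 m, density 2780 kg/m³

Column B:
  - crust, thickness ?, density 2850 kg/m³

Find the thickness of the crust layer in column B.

22800 m

Take the compensation level at the base of the deeper column (depth z_c below the surface of column A) and equate Σ ρ_i t_i down to z_c; mantle fills any gap and the z_c terms cancel.
Column A: 1550×2870 + 22600×2780 + (z_c − 24150)×3210
Column B: 635×0 + x×2850 + (z_c − 635 − 0 − x)×3210
The z_c×3210 term appears on both sides and cancels. Collect the known terms of each column as K = Σ(ρt)_known − 3210 × (depth of known layers): K_A = 67276500 − 3210×24150 = −10245000; K_B = 0 − 3210×(635 + 0) = −2038350.
Balance: K_A = K_B − x×(3210 − 2850), so x = (K_B − K_A)/(3210 − 2850) = 8206650/360 = 22800 m.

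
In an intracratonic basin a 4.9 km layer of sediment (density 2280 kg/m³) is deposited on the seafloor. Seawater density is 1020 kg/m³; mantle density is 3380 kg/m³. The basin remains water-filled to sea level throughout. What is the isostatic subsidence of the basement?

Submarine loading: the sediment displaces seawater, and the subsidence is in turn flooded, so s (ρ_m − ρ_w) = t (ρ_sed − ρ_w).
s = 4.9 km × (2280 − 1020) / (3380 − 1020) = 2.62 km.

2.62 km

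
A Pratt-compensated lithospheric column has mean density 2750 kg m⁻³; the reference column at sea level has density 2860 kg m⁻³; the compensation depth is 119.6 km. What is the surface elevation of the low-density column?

ρ_ref D = ρ (D + h) → h = D (ρ_ref − ρ)/ρ.
h = 119.6 km × (2860 − 2750)/2750 = 4.78 km.

4.78 km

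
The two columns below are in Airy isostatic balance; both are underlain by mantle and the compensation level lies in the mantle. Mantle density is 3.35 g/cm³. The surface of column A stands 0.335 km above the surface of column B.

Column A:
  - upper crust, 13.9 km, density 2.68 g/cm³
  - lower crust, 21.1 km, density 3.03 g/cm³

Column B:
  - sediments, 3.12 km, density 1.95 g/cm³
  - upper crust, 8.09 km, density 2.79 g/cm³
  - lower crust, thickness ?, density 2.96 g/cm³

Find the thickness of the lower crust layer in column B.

Take the compensation level at the base of the deeper column (depth z_c below the surface of column A) and equate Σ ρ_i t_i down to z_c; mantle fills any gap and the z_c terms cancel.
Column A: 13.9×2.68 + 21.1×3.03 + (z_c − 35)×3.35
Column B: 0.335×0 + 3.12×1.95 + 8.09×2.79 + x×2.96 + (z_c − 0.335 − 11.21 − x)×3.35
The z_c×3.35 term appears on both sides and cancels. Collect the known terms of each column as K = Σ(ρt)_known − 3.35 × (depth of known layers): K_A = 101.185 − 3.35×35 = −16.065; K_B = 28.6551 − 3.35×(0.335 + 11.21) = −10.02065.
Balance: K_A = K_B − x×(3.35 − 2.96), so x = (K_B − K_A)/(3.35 − 2.96) = 6.04435/0.39 = 15.5 km.

15.5 km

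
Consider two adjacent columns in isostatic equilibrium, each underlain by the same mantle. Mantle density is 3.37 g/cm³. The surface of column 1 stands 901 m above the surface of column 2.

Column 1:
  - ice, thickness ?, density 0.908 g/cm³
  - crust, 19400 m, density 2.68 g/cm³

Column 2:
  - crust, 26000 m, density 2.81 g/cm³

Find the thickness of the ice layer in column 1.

Take the compensation level at the base of the deeper column (depth z_c below the surface of column 1) and equate Σ ρ_i t_i down to z_c; mantle fills any gap and the z_c terms cancel.
Column 1: x×0.908 + 19400×2.68 + (z_c − 19400 − x)×3.37
Column 2: 901×0 + 26000×2.81 + (z_c − 901 − 26000)×3.37
The z_c×3.37 term appears on both sides and cancels. Collect the known terms of each column as K = Σ(ρt)_known − 3.37 × (depth of known layers): K_1 = 51992 − 3.37×19400 = −13386; K_2 = 73060 − 3.37×(901 + 26000) = −17596.37.
Balance: K_1 − x×(3.37 − 0.908) = K_2, so x = (K_1 − K_2)/(3.37 − 0.908) = 4210.37/2.462 = 1710 m.

1710 m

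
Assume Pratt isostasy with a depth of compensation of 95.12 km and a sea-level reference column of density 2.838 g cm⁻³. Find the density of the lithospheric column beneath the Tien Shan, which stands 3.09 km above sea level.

2.75 g cm⁻³

Pratt balance: ρ_ref D = ρ (D + h).
ρ = ρ_ref D/(D + h) = 2.838 × 95.12 km/(95.12 km + 3.09 km) = 2.75 g cm⁻³.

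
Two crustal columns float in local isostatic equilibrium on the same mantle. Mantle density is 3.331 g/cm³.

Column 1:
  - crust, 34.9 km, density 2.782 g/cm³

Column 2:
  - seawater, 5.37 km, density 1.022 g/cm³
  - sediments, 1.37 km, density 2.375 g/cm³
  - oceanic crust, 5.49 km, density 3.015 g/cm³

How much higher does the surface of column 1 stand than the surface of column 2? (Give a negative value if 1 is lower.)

For any compensation level in the mantle, the mantle terms cancel and isostasy reduces to e = (Σt_1 − Σt_2) − (Σ(ρt)_1 − Σ(ρt)_2) / ρ_m.
Σt_1 = 34.9 km; Σt_2 = 12.23 km; Σ(ρt)_1 = 97.0918; Σ(ρt)_2 = 25.29424 (in km·g/cm³).
e = (34.9 − 12.23) − (97.0918 − 25.29424) / 3.331 = 1.12 km.

1.12 km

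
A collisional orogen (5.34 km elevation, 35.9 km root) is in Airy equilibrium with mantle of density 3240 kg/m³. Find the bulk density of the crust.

2820 kg/m³

ρ_c h = (ρ_m − ρ_c) r → ρ_c (h + r) = ρ_m r → ρ_c = ρ_m r / (h + r).
ρ_c = 3240 × 35.9 km / (5.34 km + 35.9 km) = 2820 kg/m³.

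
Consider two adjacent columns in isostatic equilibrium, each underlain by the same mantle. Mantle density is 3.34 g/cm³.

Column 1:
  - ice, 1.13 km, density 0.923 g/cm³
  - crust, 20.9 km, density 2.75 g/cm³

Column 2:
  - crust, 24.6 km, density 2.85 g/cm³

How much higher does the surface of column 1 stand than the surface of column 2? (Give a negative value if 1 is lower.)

0.901 km

For any compensation level in the mantle, the mantle terms cancel and isostasy reduces to e = (Σt_1 − Σt_2) − (Σ(ρt)_1 − Σ(ρt)_2) / ρ_m.
Σt_1 = 22.03 km; Σt_2 = 24.6 km; Σ(ρt)_1 = 58.51799; Σ(ρt)_2 = 70.11 (in km·g/cm³).
e = (22.03 − 24.6) − (58.51799 − 70.11) / 3.34 = 0.901 km.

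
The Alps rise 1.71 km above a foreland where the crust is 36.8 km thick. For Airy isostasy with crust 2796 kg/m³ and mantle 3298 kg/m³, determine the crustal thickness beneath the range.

48 km

Root depth r = h ρ_c / (ρ_m − ρ_c) = 1.71 km × 2796 / 502 = 9.524 km.
Total thickness = T + h + r = 36.8 km + 1.71 km + 9.524 km = 48 km.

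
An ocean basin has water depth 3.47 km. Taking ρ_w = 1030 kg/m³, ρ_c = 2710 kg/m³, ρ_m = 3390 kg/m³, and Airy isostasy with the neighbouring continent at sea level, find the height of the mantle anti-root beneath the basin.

8.57 km

By Archimedes' principle applied to the lithosphere: replacing crust with seawater at the top is compensated by replacing crust with mantle at the base: d (ρ_c − ρ_w) = a (ρ_m − ρ_c).
a = d (ρ_c − ρ_w)/(ρ_m − ρ_c) = 3.47 km × 1680/680 = 8.57 km.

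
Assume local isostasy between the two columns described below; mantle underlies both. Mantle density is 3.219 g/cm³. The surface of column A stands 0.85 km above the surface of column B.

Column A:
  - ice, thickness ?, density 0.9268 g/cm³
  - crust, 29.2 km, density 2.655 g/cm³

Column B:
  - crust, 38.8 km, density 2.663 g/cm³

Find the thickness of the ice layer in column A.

Take the compensation level at the base of the deeper column (depth z_c below the surface of column A) and equate Σ ρ_i t_i down to z_c; mantle fills any gap and the z_c terms cancel.
Column A: x×0.9268 + 29.2×2.655 + (z_c − 29.2 − x)×3.219
Column B: 0.85×0 + 38.8×2.663 + (z_c − 0.85 − 38.8)×3.219
The z_c×3.219 term appears on both sides and cancels. Collect the known terms of each column as K = Σ(ρt)_known − 3.219 × (depth of known layers): K_A = 77.526 − 3.219×29.2 = −16.4688; K_B = 103.3244 − 3.219×(0.85 + 38.8) = −24.30895.
Balance: K_A − x×(3.219 − 0.9268) = K_B, so x = (K_A − K_B)/(3.219 − 0.9268) = 7.84015/2.2922 = 3.42 km.

3.42 km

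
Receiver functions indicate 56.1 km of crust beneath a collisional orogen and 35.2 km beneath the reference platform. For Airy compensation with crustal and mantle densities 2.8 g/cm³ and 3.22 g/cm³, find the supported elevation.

2.73 km

Excess crust Δ = 56.1 km − 35.2 km = 20.9 km, split between elevation h and root r with h + r = Δ.
Airy balance ρ_c h = (ρ_m − ρ_c) r gives r = h ρ_c/(ρ_m − ρ_c), so h (1 + ρ_c/(ρ_m − ρ_c)) = Δ, i.e. h = Δ (ρ_m − ρ_c)/ρ_m.
h = 20.9 km × 0.42/3.22 = 2.73 km.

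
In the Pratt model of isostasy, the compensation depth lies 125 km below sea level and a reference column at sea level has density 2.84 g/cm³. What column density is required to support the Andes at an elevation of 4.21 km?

Pratt balance: ρ_ref D = ρ (D + h).
ρ = ρ_ref D/(D + h) = 2.84 × 125 km/(125 km + 4.21 km) = 2.75 g/cm³.

2.75 g/cm³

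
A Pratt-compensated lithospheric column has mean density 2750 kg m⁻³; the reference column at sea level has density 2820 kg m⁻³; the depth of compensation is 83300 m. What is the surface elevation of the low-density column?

ρ_ref D = ρ (D + h) → h = D (ρ_ref − ρ)/ρ.
h = 83300 m × (2820 − 2750)/2750 = 2120 m.

2120 m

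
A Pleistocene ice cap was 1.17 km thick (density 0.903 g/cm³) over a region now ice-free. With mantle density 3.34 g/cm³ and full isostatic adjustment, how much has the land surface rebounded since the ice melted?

0.316 km

Removing the load lets mantle flow back in; uplift u satisfies ρ_ice t = ρ_m u.
u = t ρ_ice/ρ_m = 1.17 km × 0.903/3.34 = 0.316 km.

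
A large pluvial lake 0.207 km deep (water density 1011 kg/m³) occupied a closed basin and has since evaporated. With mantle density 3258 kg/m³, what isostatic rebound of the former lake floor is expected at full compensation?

u = d ρ_w/ρ_m = 0.207 km × 1011/3258 = 0.0642 km.

0.0642 km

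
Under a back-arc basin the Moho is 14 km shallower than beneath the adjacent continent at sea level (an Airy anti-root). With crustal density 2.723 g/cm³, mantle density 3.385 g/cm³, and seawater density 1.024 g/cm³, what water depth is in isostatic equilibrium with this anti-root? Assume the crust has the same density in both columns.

5.45 km

Replacing a thickness d of crust by seawater at the top must be balanced by replacing crust with mantle at the base: d (ρ_c − ρ_w) = a (ρ_m − ρ_c).
d = a (ρ_m − ρ_c)/(ρ_c − ρ_w) = 14 km × 0.662/1.699 = 5.45 km.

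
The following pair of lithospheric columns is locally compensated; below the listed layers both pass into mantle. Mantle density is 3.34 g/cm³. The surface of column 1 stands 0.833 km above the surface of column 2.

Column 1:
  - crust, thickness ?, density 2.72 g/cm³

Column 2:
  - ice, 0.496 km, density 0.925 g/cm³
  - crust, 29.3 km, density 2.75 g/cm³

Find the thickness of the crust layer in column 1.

Take the compensation level at the base of the deeper column (depth z_c below the surface of column 1) and equate Σ ρ_i t_i down to z_c; mantle fills any gap and the z_c terms cancel.
Column 1: x×2.72 + (z_c − 0 − x)×3.34
Column 2: 0.833×0 + 0.496×0.925 + 29.3×2.75 + (z_c − 0.833 − 29.796)×3.34
The z_c×3.34 term appears on both sides and cancels. Collect the known terms of each column as K = Σ(ρt)_known − 3.34 × (depth of known layers): K_1 = 0 − 3.34×0 = 0; K_2 = 81.0338 − 3.34×(0.833 + 29.796) = −21.26706.
Balance: K_1 − x×(3.34 − 2.72) = K_2, so x = (K_1 − K_2)/(3.34 − 2.72) = 21.2671/0.62 = 34.3 km.

34.3 km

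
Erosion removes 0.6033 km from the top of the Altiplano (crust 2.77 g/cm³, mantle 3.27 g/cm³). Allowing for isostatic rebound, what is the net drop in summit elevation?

Rebound u = e ρ_c/ρ_m = 0.6033 km × 2.77/3.27 = 0.5111 km.
Net surface drop = e − u = 0.6033 km − 0.5111 km = e (ρ_m − ρ_c)/ρ_m = 0.0922 km.

0.0922 km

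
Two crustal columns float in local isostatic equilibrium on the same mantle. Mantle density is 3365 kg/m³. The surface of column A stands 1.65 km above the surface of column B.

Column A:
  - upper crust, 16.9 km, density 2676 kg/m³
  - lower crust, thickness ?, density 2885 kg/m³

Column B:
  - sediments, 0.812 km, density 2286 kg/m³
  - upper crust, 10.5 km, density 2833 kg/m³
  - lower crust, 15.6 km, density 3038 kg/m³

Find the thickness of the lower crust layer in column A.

11.4 km

Take the compensation level at the base of the deeper column (depth z_c below the surface of column A) and equate Σ ρ_i t_i down to z_c; mantle fills any gap and the z_c terms cancel.
Column A: 16.9×2676 + x×2885 + (z_c − 16.9 − x)×3365
Column B: 1.65×0 + 0.812×2286 + 10.5×2833 + 15.6×3038 + (z_c − 1.65 − 26.912)×3365
The z_c×3365 term appears on both sides and cancels. Collect the known terms of each column as K = Σ(ρt)_known − 3365 × (depth of known layers): K_A = 45224.4 − 3365×16.9 = −11644.1; K_B = 78995.532 − 3365×(1.65 + 26.912) = −17115.598.
Balance: K_A − x×(3365 − 2885) = K_B, so x = (K_A − K_B)/(3365 − 2885) = 5471.5/480 = 11.4 km.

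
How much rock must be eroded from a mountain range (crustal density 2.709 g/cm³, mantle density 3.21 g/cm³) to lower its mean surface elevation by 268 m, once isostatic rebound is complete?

1720 m

Net drop Δ = e − u = e − e ρ_c/ρ_m = e (ρ_m − ρ_c)/ρ_m.
e = Δ ρ_m/(ρ_m − ρ_c) = 268 m × 3.21/0.501 = 1720 m.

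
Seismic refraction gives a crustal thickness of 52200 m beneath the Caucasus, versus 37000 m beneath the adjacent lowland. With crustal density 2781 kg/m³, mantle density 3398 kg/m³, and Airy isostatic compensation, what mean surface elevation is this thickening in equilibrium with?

2760 m

Excess crust Δ = 52200 m − 37000 m = 15200 m, split between elevation h and root r with h + r = Δ.
Airy balance ρ_c h = (ρ_m − ρ_c) r gives r = h ρ_c/(ρ_m − ρ_c), so h (1 + ρ_c/(ρ_m − ρ_c)) = Δ, i.e. h = Δ (ρ_m − ρ_c)/ρ_m.
h = 15200 m × 617/3398 = 2760 m.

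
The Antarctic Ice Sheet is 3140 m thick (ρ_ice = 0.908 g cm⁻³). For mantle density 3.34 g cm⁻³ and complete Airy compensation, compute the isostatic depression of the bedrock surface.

By Archimedes' principle applied to the lithosphere: the ice load ρ_ice t is balanced by mantle displaced below, ρ_m s.
s = t ρ_ice / ρ_m = 3140 m × 0.908/3.34 = 854 m.

854 m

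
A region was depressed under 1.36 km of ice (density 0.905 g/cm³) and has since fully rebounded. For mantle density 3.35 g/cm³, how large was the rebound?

Removing the load lets mantle flow back in; uplift u satisfies ρ_ice t = ρ_m u.
u = t ρ_ice/ρ_m = 1.36 km × 0.905/3.35 = 0.367 km.

0.367 km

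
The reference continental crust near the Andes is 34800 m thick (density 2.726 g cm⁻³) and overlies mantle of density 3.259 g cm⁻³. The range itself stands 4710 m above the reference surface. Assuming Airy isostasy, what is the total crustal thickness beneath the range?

63600 m

Root depth r = h ρ_c / (ρ_m − ρ_c) = 4710 m × 2.726 / 0.533 = 24090 m.
Total thickness = T + h + r = 34800 m + 4710 m + 24090 m = 63600 m.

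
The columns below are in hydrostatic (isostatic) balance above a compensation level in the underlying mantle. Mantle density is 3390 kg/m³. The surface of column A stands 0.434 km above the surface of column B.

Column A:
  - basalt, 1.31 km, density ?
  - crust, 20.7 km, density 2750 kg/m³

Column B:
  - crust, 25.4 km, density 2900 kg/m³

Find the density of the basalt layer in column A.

2880 kg/m³

Take the compensation level at the base of the deeper column (depth z_c below the surface of column A) and equate Σ ρ_i t_i down to z_c; mantle fills any gap and the z_c terms cancel.
Column A: 1.31×ρ + 20.7×2750 + (z_c − 22.01)×3390
Column B: 0.434×0 + 25.4×2900 + (z_c − 0.434 − 25.4)×3390
The z_c×3390 term appears on both sides and cancels. Collect the known terms of each column as K = Σ(ρt)_known − 3390 × (depth of known layers): K_A = 56925 − 3390×22.01 = −17688.9; K_B = 73660 − 3390×(0.434 + 25.4) = −13917.26.
Balance: K_A + 1.31×ρ = K_B, so ρ = (K_B − K_A)/1.31 = 3771.64/1.31 = 2880 kg/m³.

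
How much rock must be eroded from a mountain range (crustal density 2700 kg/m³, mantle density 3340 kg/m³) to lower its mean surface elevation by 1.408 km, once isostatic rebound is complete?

Net drop Δ = e − u = e − e ρ_c/ρ_m = e (ρ_m − ρ_c)/ρ_m.
e = Δ ρ_m/(ρ_m − ρ_c) = 1.408 km × 3340/640 = 7.35 km.

7.35 km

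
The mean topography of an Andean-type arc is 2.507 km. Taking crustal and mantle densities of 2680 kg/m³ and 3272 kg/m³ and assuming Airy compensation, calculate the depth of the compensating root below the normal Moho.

11.3 km

Equating mass per unit area of the two columns: the weight of the topography is balanced by the buoyancy of the root, ρ_c h = (ρ_m − ρ_c) r.
r = h · ρ_c / (ρ_m − ρ_c) = 2.507 km × 2680 / (3272 − 2680) = 11.3 km.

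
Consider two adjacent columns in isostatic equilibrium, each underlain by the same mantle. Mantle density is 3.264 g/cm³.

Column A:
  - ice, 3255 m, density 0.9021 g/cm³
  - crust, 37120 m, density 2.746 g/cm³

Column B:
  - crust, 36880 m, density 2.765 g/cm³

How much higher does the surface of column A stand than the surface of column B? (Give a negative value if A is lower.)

For any compensation level in the mantle, the mantle terms cancel and isostasy reduces to e = (Σt_A − Σt_B) − (Σ(ρt)_A − Σ(ρt)_B) / ρ_m.
Σt_A = 40375 m; Σt_B = 36880 m; Σ(ρt)_A = 104867.856; Σ(ρt)_B = 101973.2 (in m·g/cm³).
e = (40375 − 36880) − (104867.856 − 101973.2) / 3.264 = 2610 m.

2610 m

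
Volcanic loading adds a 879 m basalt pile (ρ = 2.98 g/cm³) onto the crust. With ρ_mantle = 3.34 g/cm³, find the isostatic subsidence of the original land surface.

Subaerial loading: s = t ρ_load / ρ_m.
s = 879 m × 2.98/3.34 = 784 m.

784 m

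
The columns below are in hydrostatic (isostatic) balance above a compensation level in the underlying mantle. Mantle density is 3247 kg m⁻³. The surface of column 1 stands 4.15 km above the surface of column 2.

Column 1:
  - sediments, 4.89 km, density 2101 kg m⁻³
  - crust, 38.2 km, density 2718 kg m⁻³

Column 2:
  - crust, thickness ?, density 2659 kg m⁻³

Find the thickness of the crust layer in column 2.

21 km

Take the compensation level at the base of the deeper column (depth z_c below the surface of column 1) and equate Σ ρ_i t_i down to z_c; mantle fills any gap and the z_c terms cancel.
Column 1: 4.89×2101 + 38.2×2718 + (z_c − 43.09)×3247
Column 2: 4.15×0 + x×2659 + (z_c − 4.15 − 0 − x)×3247
The z_c×3247 term appears on both sides and cancels. Collect the known terms of each column as K = Σ(ρt)_known − 3247 × (depth of known layers): K_1 = 114101.49 − 3247×43.09 = −25811.74; K_2 = 0 − 3247×(4.15 + 0) = −13475.05.
Balance: K_1 = K_2 − x×(3247 − 2659), so x = (K_2 − K_1)/(3247 − 2659) = 12336.7/588 = 21 km.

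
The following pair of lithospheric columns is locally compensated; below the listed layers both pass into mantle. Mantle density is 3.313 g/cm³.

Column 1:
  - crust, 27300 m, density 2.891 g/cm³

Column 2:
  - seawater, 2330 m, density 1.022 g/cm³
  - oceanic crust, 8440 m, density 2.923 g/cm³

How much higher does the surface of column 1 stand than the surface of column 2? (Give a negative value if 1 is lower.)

For any compensation level in the mantle, the mantle terms cancel and isostasy reduces to e = (Σt_1 − Σt_2) − (Σ(ρt)_1 − Σ(ρt)_2) / ρ_m.
Σt_1 = 27300 m; Σt_2 = 10770 m; Σ(ρt)_1 = 78924.3; Σ(ρt)_2 = 27051.38 (in m·g/cm³).
e = (27300 − 10770) − (78924.3 − 27051.38) / 3.313 = 873 m.

873 m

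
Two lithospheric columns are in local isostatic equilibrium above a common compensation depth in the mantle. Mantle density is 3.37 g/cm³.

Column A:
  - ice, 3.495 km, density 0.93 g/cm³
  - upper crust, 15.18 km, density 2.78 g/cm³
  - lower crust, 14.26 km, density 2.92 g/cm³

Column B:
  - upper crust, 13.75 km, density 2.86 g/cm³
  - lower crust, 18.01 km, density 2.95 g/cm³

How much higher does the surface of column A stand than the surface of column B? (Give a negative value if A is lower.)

For any compensation level in the mantle, the mantle terms cancel and isostasy reduces to e = (Σt_A − Σt_B) − (Σ(ρt)_A − Σ(ρt)_B) / ρ_m.
Σt_A = 32.935 km; Σt_B = 31.76 km; Σ(ρt)_A = 87.08995; Σ(ρt)_B = 92.4545 (in km·g/cm³).
e = (32.935 − 31.76) − (87.08995 − 92.4545) / 3.37 = 2.77 km.

2.77 km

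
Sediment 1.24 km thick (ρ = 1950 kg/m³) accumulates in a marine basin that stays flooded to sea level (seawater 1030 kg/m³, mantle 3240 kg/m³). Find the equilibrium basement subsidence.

Submarine loading: the sediment displaces seawater, and the subsidence is in turn flooded, so s (ρ_m − ρ_w) = t (ρ_sed − ρ_w).
s = 1.24 km × (1950 − 1030) / (3240 − 1030) = 0.516 km.

0.516 km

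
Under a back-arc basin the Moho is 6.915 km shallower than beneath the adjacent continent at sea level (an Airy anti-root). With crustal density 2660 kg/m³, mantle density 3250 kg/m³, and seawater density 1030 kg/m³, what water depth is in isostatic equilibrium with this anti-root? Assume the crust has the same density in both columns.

2.5 km

Replacing a thickness d of crust by seawater at the top must be balanced by replacing crust with mantle at the base: d (ρ_c − ρ_w) = a (ρ_m − ρ_c).
d = a (ρ_m − ρ_c)/(ρ_c − ρ_w) = 6.915 km × 590/1630 = 2.5 km.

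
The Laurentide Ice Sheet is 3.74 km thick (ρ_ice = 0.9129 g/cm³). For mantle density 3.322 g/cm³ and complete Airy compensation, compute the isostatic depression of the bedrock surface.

1.03 km

For local isostatic compensation: the ice load ρ_ice t is balanced by mantle displaced below, ρ_m s.
s = t ρ_ice / ρ_m = 3.74 km × 0.9129/3.322 = 1.03 km.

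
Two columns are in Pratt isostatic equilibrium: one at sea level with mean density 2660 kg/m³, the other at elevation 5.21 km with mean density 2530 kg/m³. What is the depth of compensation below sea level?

ρ_ref D = ρ (D + h) → D (ρ_ref − ρ) = ρ h.
D = ρ h/(ρ_ref − ρ) = 2530 × 5.21 km/(2660 − 2530) = 101 km.

101 km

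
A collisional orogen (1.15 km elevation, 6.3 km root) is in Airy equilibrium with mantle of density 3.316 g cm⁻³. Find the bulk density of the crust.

2.8 g cm⁻³

ρ_c h = (ρ_m − ρ_c) r → ρ_c (h + r) = ρ_m r → ρ_c = ρ_m r / (h + r).
ρ_c = 3.316 × 6.3 km / (1.15 km + 6.3 km) = 2.8 g cm⁻³.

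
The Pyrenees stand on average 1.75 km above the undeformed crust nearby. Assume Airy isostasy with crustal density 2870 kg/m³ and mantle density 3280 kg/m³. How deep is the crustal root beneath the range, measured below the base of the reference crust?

Balancing pressure at the compensation depth: the weight of the topography is balanced by the buoyancy of the root, ρ_c h = (ρ_m − ρ_c) r.
r = h · ρ_c / (ρ_m − ρ_c) = 1.75 km × 2870 / (3280 − 2870) = 12.2 km.

12.2 km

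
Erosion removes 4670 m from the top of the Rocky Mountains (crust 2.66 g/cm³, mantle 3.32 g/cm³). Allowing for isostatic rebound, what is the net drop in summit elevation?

928 m

Rebound u = e ρ_c/ρ_m = 4670 m × 2.66/3.32 = 3742 m.
Net surface drop = e − u = 4670 m − 3742 m = e (ρ_m − ρ_c)/ρ_m = 928 m.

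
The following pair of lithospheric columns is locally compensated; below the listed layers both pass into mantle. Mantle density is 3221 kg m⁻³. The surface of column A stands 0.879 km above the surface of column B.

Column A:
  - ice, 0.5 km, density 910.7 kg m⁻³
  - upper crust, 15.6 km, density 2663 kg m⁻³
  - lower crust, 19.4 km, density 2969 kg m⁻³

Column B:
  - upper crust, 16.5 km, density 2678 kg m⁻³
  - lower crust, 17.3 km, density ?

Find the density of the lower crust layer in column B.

3050 kg m⁻³

Take the compensation level at the base of the deeper column (depth z_c below the surface of column A) and equate Σ ρ_i t_i down to z_c; mantle fills any gap and the z_c terms cancel.
Column A: 0.5×910.7 + 15.6×2663 + 19.4×2969 + (z_c − 35.5)×3221
Column B: 0.879×0 + 16.5×2678 + 17.3×ρ + (z_c − 0.879 − 33.8)×3221
The z_c×3221 term appears on both sides and cancels. Collect the known terms of each column as K = Σ(ρt)_known − 3221 × (depth of known layers): K_A = 99596.75 − 3221×35.5 = −14748.75; K_B = 44187 − 3221×(0.879 + 33.8) = −67514.059.
Balance: K_A = K_B + 17.3×ρ, so ρ = (K_A − K_B)/17.3 = 52765.3/17.3 = 3050 kg m⁻³.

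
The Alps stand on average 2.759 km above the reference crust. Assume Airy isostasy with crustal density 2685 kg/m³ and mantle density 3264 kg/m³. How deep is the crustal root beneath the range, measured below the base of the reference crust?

12.8 km

Equating mass per unit area of the two columns: the weight of the topography is balanced by the buoyancy of the root, ρ_c h = (ρ_m − ρ_c) r.
r = h · ρ_c / (ρ_m − ρ_c) = 2.759 km × 2685 / (3264 − 2685) = 12.8 km.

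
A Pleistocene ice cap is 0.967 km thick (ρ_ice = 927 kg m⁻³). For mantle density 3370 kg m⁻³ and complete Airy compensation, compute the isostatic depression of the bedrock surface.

By Archimedes' principle applied to the lithosphere: the ice load ρ_ice t is balanced by mantle displaced below, ρ_m s.
s = t ρ_ice / ρ_m = 0.967 km × 927/3370 = 0.266 km.

0.266 km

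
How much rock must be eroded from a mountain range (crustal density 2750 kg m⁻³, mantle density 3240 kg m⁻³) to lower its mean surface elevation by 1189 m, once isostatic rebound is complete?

Net drop Δ = e − u = e − e ρ_c/ρ_m = e (ρ_m − ρ_c)/ρ_m.
e = Δ ρ_m/(ρ_m − ρ_c) = 1189 m × 3240/490 = 7860 m.

7860 m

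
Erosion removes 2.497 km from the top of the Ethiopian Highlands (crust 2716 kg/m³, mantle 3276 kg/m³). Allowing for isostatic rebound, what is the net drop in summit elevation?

0.427 km

Rebound u = e ρ_c/ρ_m = 2.497 km × 2716/3276 = 2.07 km.
Net surface drop = e − u = 2.497 km − 2.07 km = e (ρ_m − ρ_c)/ρ_m = 0.427 km.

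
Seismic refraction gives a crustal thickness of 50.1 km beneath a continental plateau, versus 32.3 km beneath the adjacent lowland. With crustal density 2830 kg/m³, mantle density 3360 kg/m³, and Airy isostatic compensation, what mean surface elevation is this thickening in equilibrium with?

Excess crust Δ = 50.1 km − 32.3 km = 17.8 km, split between elevation h and root r with h + r = Δ.
Airy balance ρ_c h = (ρ_m − ρ_c) r gives r = h ρ_c/(ρ_m − ρ_c), so h (1 + ρ_c/(ρ_m − ρ_c)) = Δ, i.e. h = Δ (ρ_m − ρ_c)/ρ_m.
h = 17.8 km × 530/3360 = 2.81 km.

2.81 km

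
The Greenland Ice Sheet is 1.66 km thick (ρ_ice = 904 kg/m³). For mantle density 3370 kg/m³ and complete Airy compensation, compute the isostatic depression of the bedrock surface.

0.445 km

For local isostatic compensation: the ice load ρ_ice t is balanced by mantle displaced below, ρ_m s.
s = t ρ_ice / ρ_m = 1.66 km × 904/3370 = 0.445 km.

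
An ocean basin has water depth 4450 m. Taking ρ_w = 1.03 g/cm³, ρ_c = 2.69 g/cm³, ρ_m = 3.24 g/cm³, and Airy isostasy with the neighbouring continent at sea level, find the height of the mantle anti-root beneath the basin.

13400 m

Isostatic balance requires: replacing crust with seawater at the top is compensated by replacing crust with mantle at the base: d (ρ_c − ρ_w) = a (ρ_m − ρ_c).
a = d (ρ_c − ρ_w)/(ρ_m − ρ_c) = 4450 m × 1.66/0.55 = 13400 m.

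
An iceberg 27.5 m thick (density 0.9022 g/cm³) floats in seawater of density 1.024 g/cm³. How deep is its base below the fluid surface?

Draft d = t ρ_obj/ρ_fluid = 27.5 m × 0.9022/1.024 = 24.2 m.

24.2 m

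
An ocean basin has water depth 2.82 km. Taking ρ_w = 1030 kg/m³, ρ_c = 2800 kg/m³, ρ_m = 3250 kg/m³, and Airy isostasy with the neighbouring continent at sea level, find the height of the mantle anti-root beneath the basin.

11.1 km

Isostatic balance requires: replacing crust with seawater at the top is compensated by replacing crust with mantle at the base: d (ρ_c − ρ_w) = a (ρ_m − ρ_c).
a = d (ρ_c − ρ_w)/(ρ_m − ρ_c) = 2.82 km × 1770/450 = 11.1 km.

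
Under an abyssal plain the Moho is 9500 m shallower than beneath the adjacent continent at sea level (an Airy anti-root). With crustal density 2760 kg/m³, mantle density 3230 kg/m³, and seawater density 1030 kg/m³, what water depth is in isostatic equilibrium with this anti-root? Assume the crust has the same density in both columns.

2580 m

Replacing a thickness d of crust by seawater at the top must be balanced by replacing crust with mantle at the base: d (ρ_c − ρ_w) = a (ρ_m − ρ_c).
d = a (ρ_m − ρ_c)/(ρ_c − ρ_w) = 9500 m × 470/1730 = 2580 m.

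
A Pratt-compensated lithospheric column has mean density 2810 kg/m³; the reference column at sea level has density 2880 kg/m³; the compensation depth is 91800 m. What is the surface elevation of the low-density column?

2290 m

ρ_ref D = ρ (D + h) → h = D (ρ_ref − ρ)/ρ.
h = 91800 m × (2880 − 2810)/2810 = 2290 m.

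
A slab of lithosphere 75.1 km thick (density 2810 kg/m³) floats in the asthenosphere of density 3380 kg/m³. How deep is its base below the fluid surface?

62.4 km

Draft d = t ρ_obj/ρ_fluid = 75.1 km × 2810/3380 = 62.4 km.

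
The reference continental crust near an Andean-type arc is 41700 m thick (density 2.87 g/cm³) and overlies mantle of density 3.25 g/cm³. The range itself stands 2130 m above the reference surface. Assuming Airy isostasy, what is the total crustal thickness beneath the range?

59900 m

Root depth r = h ρ_c / (ρ_m − ρ_c) = 2130 m × 2.87 / 0.38 = 16090 m.
Total thickness = T + h + r = 41700 m + 2130 m + 16090 m = 59900 m.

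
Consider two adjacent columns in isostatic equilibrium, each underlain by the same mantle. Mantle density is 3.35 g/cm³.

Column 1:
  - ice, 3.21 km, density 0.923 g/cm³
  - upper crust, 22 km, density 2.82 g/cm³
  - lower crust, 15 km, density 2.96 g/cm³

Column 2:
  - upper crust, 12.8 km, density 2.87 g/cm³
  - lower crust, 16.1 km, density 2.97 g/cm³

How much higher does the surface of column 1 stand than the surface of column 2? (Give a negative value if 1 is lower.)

For any compensation level in the mantle, the mantle terms cancel and isostasy reduces to e = (Σt_1 − Σt_2) − (Σ(ρt)_1 − Σ(ρt)_2) / ρ_m.
Σt_1 = 40.21 km; Σt_2 = 28.9 km; Σ(ρt)_1 = 109.40283; Σ(ρt)_2 = 84.553 (in km·g/cm³).
e = (40.21 − 28.9) − (109.40283 − 84.553) / 3.35 = 3.89 km.

3.89 km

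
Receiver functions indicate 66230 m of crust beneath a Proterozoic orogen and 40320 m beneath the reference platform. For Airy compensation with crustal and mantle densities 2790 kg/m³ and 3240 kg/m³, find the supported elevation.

Excess crust Δ = 66230 m − 40320 m = 25910 m, split between elevation h and root r with h + r = Δ.
Airy balance ρ_c h = (ρ_m − ρ_c) r gives r = h ρ_c/(ρ_m − ρ_c), so h (1 + ρ_c/(ρ_m − ρ_c)) = Δ, i.e. h = Δ (ρ_m − ρ_c)/ρ_m.
h = 25910 m × 450/3240 = 3600 m.

3600 m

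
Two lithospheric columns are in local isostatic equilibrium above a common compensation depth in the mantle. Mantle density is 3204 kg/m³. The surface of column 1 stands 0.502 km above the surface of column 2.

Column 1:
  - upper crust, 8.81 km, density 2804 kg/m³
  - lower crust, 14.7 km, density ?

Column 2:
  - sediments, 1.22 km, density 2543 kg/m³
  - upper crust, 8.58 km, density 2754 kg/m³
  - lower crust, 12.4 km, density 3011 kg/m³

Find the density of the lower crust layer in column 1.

2850 kg/m³

Take the compensation level at the base of the deeper column (depth z_c below the surface of column 1) and equate Σ ρ_i t_i down to z_c; mantle fills any gap and the z_c terms cancel.
Column 1: 8.81×2804 + 14.7×ρ + (z_c − 23.51)×3204
Column 2: 0.502×0 + 1.22×2543 + 8.58×2754 + 12.4×3011 + (z_c − 0.502 − 22.2)×3204
The z_c×3204 term appears on both sides and cancels. Collect the known terms of each column as K = Σ(ρt)_known − 3204 × (depth of known layers): K_1 = 24703.24 − 3204×23.51 = −50622.8; K_2 = 64068.18 − 3204×(0.502 + 22.2) = −8669.028.
Balance: K_1 + 14.7×ρ = K_2, so ρ = (K_2 − K_1)/14.7 = 41953.8/14.7 = 2850 kg/m³.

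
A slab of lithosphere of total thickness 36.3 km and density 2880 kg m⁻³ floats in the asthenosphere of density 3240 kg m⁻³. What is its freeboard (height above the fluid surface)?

Floating equilibrium: submerged depth d = t ρ_obj/ρ_fluid = 36.3 km × 2880/3240 = 32.27 km.
Freeboard = t − d = 36.3 km − 32.27 km = 4.03 km.

4.03 km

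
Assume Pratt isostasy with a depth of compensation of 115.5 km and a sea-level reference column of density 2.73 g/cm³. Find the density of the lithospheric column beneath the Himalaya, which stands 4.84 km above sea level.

2.62 g/cm³

Pratt balance: ρ_ref D = ρ (D + h).
ρ = ρ_ref D/(D + h) = 2.73 × 115.5 km/(115.5 km + 4.84 km) = 2.62 g/cm³.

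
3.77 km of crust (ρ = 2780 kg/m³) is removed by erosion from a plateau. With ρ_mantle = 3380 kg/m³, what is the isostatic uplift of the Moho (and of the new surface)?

3.1 km

Unloading: uplift u = e ρ_c/ρ_m = 3.77 km × 2780/3380 = 3.1 km.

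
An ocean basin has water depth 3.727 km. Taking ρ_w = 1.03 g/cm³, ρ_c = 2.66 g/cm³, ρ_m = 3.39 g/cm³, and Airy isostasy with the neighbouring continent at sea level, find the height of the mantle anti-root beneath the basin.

Equating mass per unit area of the two columns: replacing crust with seawater at the top is compensated by replacing crust with mantle at the base: d (ρ_c − ρ_w) = a (ρ_m − ρ_c).
a = d (ρ_c − ρ_w)/(ρ_m − ρ_c) = 3.727 km × 1.63/0.73 = 8.32 km.

8.32 km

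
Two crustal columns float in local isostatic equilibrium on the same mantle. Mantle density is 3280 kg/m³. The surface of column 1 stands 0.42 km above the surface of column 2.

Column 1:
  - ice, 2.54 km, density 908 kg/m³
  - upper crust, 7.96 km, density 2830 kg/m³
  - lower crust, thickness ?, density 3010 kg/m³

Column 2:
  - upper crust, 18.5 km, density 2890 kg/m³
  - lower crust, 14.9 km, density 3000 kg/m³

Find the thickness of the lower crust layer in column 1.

11.7 km

Take the compensation level at the base of the deeper column (depth z_c below the surface of column 1) and equate Σ ρ_i t_i down to z_c; mantle fills any gap and the z_c terms cancel.
Column 1: 2.54×908 + 7.96×2830 + x×3010 + (z_c − 10.5 − x)×3280
Column 2: 0.42×0 + 18.5×2890 + 14.9×3000 + (z_c − 0.42 − 33.4)×3280
The z_c×3280 term appears on both sides and cancels. Collect the known terms of each column as K = Σ(ρt)_known − 3280 × (depth of known layers): K_1 = 24833.12 − 3280×10.5 = −9606.88; K_2 = 98165 − 3280×(0.42 + 33.4) = −12764.6.
Balance: K_1 − x×(3280 − 3010) = K_2, so x = (K_1 − K_2)/(3280 − 3010) = 3157.72/270 = 11.7 km.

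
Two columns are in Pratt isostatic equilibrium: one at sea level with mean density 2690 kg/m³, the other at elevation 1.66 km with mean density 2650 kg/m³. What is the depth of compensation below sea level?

ρ_ref D = ρ (D + h) → D (ρ_ref − ρ) = ρ h.
D = ρ h/(ρ_ref − ρ) = 2650 × 1.66 km/(2690 − 2650) = 110 km.

110 km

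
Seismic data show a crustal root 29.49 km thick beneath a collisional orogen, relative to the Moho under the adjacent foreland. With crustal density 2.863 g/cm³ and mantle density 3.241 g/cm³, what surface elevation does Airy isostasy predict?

In Airy isostatic equilibrium: ρ_c h = (ρ_m − ρ_c) r.
h = r (ρ_m − ρ_c) / ρ_c = 29.49 km × (3.241 − 2.863) / 2.863 = 3.89 km.

3.89 km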